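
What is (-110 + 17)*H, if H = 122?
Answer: -11346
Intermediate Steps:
(-110 + 17)*H = (-110 + 17)*122 = -93*122 = -11346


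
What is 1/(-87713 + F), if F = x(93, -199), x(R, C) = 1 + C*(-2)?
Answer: -1/87314 ≈ -1.1453e-5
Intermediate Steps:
x(R, C) = 1 - 2*C
F = 399 (F = 1 - 2*(-199) = 1 + 398 = 399)
1/(-87713 + F) = 1/(-87713 + 399) = 1/(-87314) = -1/87314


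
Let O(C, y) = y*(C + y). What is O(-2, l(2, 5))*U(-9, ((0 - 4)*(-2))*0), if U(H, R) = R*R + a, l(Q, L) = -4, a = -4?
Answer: -96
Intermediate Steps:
U(H, R) = -4 + R² (U(H, R) = R*R - 4 = R² - 4 = -4 + R²)
O(-2, l(2, 5))*U(-9, ((0 - 4)*(-2))*0) = (-4*(-2 - 4))*(-4 + (((0 - 4)*(-2))*0)²) = (-4*(-6))*(-4 + (-4*(-2)*0)²) = 24*(-4 + (8*0)²) = 24*(-4 + 0²) = 24*(-4 + 0) = 24*(-4) = -96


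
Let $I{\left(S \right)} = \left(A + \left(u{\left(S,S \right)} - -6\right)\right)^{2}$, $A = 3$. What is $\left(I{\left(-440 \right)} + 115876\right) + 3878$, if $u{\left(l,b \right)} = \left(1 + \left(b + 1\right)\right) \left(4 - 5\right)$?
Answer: $319563$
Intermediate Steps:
$u{\left(l,b \right)} = -2 - b$ ($u{\left(l,b \right)} = \left(1 + \left(1 + b\right)\right) \left(-1\right) = \left(2 + b\right) \left(-1\right) = -2 - b$)
$I{\left(S \right)} = \left(7 - S\right)^{2}$ ($I{\left(S \right)} = \left(3 - \left(-4 + S\right)\right)^{2} = \left(7 - S\right)^{2}$)
$\left(I{\left(-440 \right)} + 115876\right) + 3878 = \left(\left(-7 - 440\right)^{2} + 115876\right) + 3878 = \left(\left(-447\right)^{2} + 115876\right) + 3878 = \left(199809 + 115876\right) + 3878 = 315685 + 3878 = 319563$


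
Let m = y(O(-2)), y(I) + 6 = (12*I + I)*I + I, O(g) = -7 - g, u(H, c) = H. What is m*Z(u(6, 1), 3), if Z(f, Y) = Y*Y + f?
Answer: 4710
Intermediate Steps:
Z(f, Y) = f + Y**2 (Z(f, Y) = Y**2 + f = f + Y**2)
y(I) = -6 + I + 13*I**2 (y(I) = -6 + ((12*I + I)*I + I) = -6 + ((13*I)*I + I) = -6 + (13*I**2 + I) = -6 + (I + 13*I**2) = -6 + I + 13*I**2)
m = 314 (m = -6 + (-7 - 1*(-2)) + 13*(-7 - 1*(-2))**2 = -6 + (-7 + 2) + 13*(-7 + 2)**2 = -6 - 5 + 13*(-5)**2 = -6 - 5 + 13*25 = -6 - 5 + 325 = 314)
m*Z(u(6, 1), 3) = 314*(6 + 3**2) = 314*(6 + 9) = 314*15 = 4710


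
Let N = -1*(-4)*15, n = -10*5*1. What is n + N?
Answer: 10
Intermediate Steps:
n = -50 (n = -50*1 = -50)
N = 60 (N = 4*15 = 60)
n + N = -50 + 60 = 10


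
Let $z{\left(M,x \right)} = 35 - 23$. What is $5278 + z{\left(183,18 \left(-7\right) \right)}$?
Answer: $5290$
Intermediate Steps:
$z{\left(M,x \right)} = 12$ ($z{\left(M,x \right)} = 35 - 23 = 12$)
$5278 + z{\left(183,18 \left(-7\right) \right)} = 5278 + 12 = 5290$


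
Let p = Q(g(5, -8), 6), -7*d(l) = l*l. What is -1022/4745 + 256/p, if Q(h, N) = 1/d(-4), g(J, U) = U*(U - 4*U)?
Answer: -266338/455 ≈ -585.36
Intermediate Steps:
d(l) = -l²/7 (d(l) = -l*l/7 = -l²/7)
g(J, U) = -3*U² (g(J, U) = U*(-3*U) = -3*U²)
Q(h, N) = -7/16 (Q(h, N) = 1/(-⅐*(-4)²) = 1/(-⅐*16) = 1/(-16/7) = -7/16)
p = -7/16 ≈ -0.43750
-1022/4745 + 256/p = -1022/4745 + 256/(-7/16) = -1022*1/4745 + 256*(-16/7) = -14/65 - 4096/7 = -266338/455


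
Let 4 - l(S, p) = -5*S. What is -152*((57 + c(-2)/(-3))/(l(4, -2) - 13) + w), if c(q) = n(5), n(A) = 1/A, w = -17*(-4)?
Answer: -1835248/165 ≈ -11123.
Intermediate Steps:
w = 68
l(S, p) = 4 + 5*S (l(S, p) = 4 - (-5)*S = 4 + 5*S)
c(q) = ⅕ (c(q) = 1/5 = ⅕)
-152*((57 + c(-2)/(-3))/(l(4, -2) - 13) + w) = -152*((57 + (⅕)/(-3))/((4 + 5*4) - 13) + 68) = -152*((57 + (⅕)*(-⅓))/((4 + 20) - 13) + 68) = -152*((57 - 1/15)/(24 - 13) + 68) = -152*((854/15)/11 + 68) = -152*((854/15)*(1/11) + 68) = -152*(854/165 + 68) = -152*12074/165 = -1835248/165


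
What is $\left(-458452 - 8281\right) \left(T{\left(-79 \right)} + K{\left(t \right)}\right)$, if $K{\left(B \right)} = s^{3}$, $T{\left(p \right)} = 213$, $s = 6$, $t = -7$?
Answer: $-200228457$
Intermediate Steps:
$K{\left(B \right)} = 216$ ($K{\left(B \right)} = 6^{3} = 216$)
$\left(-458452 - 8281\right) \left(T{\left(-79 \right)} + K{\left(t \right)}\right) = \left(-458452 - 8281\right) \left(213 + 216\right) = \left(-466733\right) 429 = -200228457$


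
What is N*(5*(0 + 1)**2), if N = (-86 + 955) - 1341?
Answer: -2360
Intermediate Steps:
N = -472 (N = 869 - 1341 = -472)
N*(5*(0 + 1)**2) = -2360*(0 + 1)**2 = -2360*1**2 = -2360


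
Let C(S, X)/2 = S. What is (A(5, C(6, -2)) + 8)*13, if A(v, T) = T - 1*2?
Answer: 234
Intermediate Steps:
C(S, X) = 2*S
A(v, T) = -2 + T (A(v, T) = T - 2 = -2 + T)
(A(5, C(6, -2)) + 8)*13 = ((-2 + 2*6) + 8)*13 = ((-2 + 12) + 8)*13 = (10 + 8)*13 = 18*13 = 234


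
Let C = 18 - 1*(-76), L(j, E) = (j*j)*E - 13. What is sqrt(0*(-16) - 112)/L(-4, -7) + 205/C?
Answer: 205/94 - 4*I*sqrt(7)/125 ≈ 2.1809 - 0.084664*I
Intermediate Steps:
L(j, E) = -13 + E*j**2 (L(j, E) = j**2*E - 13 = E*j**2 - 13 = -13 + E*j**2)
C = 94 (C = 18 + 76 = 94)
sqrt(0*(-16) - 112)/L(-4, -7) + 205/C = sqrt(0*(-16) - 112)/(-13 - 7*(-4)**2) + 205/94 = sqrt(0 - 112)/(-13 - 7*16) + 205*(1/94) = sqrt(-112)/(-13 - 112) + 205/94 = (4*I*sqrt(7))/(-125) + 205/94 = (4*I*sqrt(7))*(-1/125) + 205/94 = -4*I*sqrt(7)/125 + 205/94 = 205/94 - 4*I*sqrt(7)/125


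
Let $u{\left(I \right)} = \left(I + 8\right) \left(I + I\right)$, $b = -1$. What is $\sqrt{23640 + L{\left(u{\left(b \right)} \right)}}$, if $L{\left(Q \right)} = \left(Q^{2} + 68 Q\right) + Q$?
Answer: $\sqrt{22870} \approx 151.23$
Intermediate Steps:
$u{\left(I \right)} = 2 I \left(8 + I\right)$ ($u{\left(I \right)} = \left(8 + I\right) 2 I = 2 I \left(8 + I\right)$)
$L{\left(Q \right)} = Q^{2} + 69 Q$
$\sqrt{23640 + L{\left(u{\left(b \right)} \right)}} = \sqrt{23640 + 2 \left(-1\right) \left(8 - 1\right) \left(69 + 2 \left(-1\right) \left(8 - 1\right)\right)} = \sqrt{23640 + 2 \left(-1\right) 7 \left(69 + 2 \left(-1\right) 7\right)} = \sqrt{23640 - 14 \left(69 - 14\right)} = \sqrt{23640 - 770} = \sqrt{22870}$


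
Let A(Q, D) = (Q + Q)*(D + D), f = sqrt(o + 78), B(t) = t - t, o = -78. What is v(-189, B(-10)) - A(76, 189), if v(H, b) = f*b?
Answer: -57456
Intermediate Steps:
B(t) = 0
f = 0 (f = sqrt(-78 + 78) = sqrt(0) = 0)
A(Q, D) = 4*D*Q (A(Q, D) = (2*Q)*(2*D) = 4*D*Q)
v(H, b) = 0 (v(H, b) = 0*b = 0)
v(-189, B(-10)) - A(76, 189) = 0 - 4*189*76 = 0 - 1*57456 = 0 - 57456 = -57456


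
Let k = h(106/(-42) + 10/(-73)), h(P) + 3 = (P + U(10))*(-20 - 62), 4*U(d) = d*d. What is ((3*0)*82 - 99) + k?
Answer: -2964538/1533 ≈ -1933.8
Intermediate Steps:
U(d) = d²/4 (U(d) = (d*d)/4 = d²/4)
h(P) = -2053 - 82*P (h(P) = -3 + (P + (¼)*10²)*(-20 - 62) = -3 + (P + (¼)*100)*(-82) = -3 + (P + 25)*(-82) = -3 + (25 + P)*(-82) = -3 + (-2050 - 82*P) = -2053 - 82*P)
k = -2812771/1533 (k = -2053 - 82*(106/(-42) + 10/(-73)) = -2053 - 82*(106*(-1/42) + 10*(-1/73)) = -2053 - 82*(-53/21 - 10/73) = -2053 - 82*(-4079/1533) = -2053 + 334478/1533 = -2812771/1533 ≈ -1834.8)
((3*0)*82 - 99) + k = ((3*0)*82 - 99) - 2812771/1533 = (0*82 - 99) - 2812771/1533 = (0 - 99) - 2812771/1533 = -99 - 2812771/1533 = -2964538/1533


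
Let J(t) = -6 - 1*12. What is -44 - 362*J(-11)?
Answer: 6472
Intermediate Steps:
J(t) = -18 (J(t) = -6 - 12 = -18)
-44 - 362*J(-11) = -44 - 362*(-18) = -44 + 6516 = 6472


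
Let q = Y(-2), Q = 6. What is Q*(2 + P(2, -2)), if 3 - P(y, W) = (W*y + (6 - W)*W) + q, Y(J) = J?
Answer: 162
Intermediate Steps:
q = -2
P(y, W) = 5 - W*y - W*(6 - W) (P(y, W) = 3 - ((W*y + (6 - W)*W) - 2) = 3 - ((W*y + W*(6 - W)) - 2) = 3 - (-2 + W*y + W*(6 - W)) = 3 + (2 - W*y - W*(6 - W)) = 5 - W*y - W*(6 - W))
Q*(2 + P(2, -2)) = 6*(2 + (5 + (-2)**2 - 6*(-2) - 1*(-2)*2)) = 6*(2 + (5 + 4 + 12 + 4)) = 6*(2 + 25) = 6*27 = 162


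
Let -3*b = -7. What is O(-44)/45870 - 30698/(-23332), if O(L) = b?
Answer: 528064388/401339565 ≈ 1.3158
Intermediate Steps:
b = 7/3 (b = -⅓*(-7) = 7/3 ≈ 2.3333)
O(L) = 7/3
O(-44)/45870 - 30698/(-23332) = (7/3)/45870 - 30698/(-23332) = (7/3)*(1/45870) - 30698*(-1/23332) = 7/137610 + 15349/11666 = 528064388/401339565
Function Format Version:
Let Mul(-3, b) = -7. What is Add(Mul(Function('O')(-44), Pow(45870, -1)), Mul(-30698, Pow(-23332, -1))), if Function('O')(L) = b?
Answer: Rational(528064388, 401339565) ≈ 1.3158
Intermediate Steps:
b = Rational(7, 3) (b = Mul(Rational(-1, 3), -7) = Rational(7, 3) ≈ 2.3333)
Function('O')(L) = Rational(7, 3)
Add(Mul(Function('O')(-44), Pow(45870, -1)), Mul(-30698, Pow(-23332, -1))) = Add(Mul(Rational(7, 3), Pow(45870, -1)), Mul(-30698, Pow(-23332, -1))) = Add(Mul(Rational(7, 3), Rational(1, 45870)), Mul(-30698, Rational(-1, 23332))) = Add(Rational(7, 137610), Rational(15349, 11666)) = Rational(528064388, 401339565)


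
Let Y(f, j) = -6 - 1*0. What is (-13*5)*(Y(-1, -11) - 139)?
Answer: 9425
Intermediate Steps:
Y(f, j) = -6 (Y(f, j) = -6 + 0 = -6)
(-13*5)*(Y(-1, -11) - 139) = (-13*5)*(-6 - 139) = -65*(-145) = 9425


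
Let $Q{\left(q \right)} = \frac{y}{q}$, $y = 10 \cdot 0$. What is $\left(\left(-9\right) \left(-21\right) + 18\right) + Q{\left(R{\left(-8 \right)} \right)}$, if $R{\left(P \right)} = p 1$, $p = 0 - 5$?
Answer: $207$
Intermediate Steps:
$y = 0$
$p = -5$ ($p = 0 - 5 = -5$)
$R{\left(P \right)} = -5$ ($R{\left(P \right)} = \left(-5\right) 1 = -5$)
$Q{\left(q \right)} = 0$ ($Q{\left(q \right)} = \frac{0}{q} = 0$)
$\left(\left(-9\right) \left(-21\right) + 18\right) + Q{\left(R{\left(-8 \right)} \right)} = \left(\left(-9\right) \left(-21\right) + 18\right) + 0 = \left(189 + 18\right) + 0 = 207 + 0 = 207$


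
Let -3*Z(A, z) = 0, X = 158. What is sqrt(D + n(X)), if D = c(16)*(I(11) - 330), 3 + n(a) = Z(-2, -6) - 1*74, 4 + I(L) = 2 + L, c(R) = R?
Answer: I*sqrt(5213) ≈ 72.201*I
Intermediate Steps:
Z(A, z) = 0 (Z(A, z) = -1/3*0 = 0)
I(L) = -2 + L (I(L) = -4 + (2 + L) = -2 + L)
n(a) = -77 (n(a) = -3 + (0 - 1*74) = -3 + (0 - 74) = -3 - 74 = -77)
D = -5136 (D = 16*((-2 + 11) - 330) = 16*(9 - 330) = 16*(-321) = -5136)
sqrt(D + n(X)) = sqrt(-5136 - 77) = sqrt(-5213) = I*sqrt(5213)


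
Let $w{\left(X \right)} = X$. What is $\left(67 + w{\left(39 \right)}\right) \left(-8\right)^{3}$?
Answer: $-54272$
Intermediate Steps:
$\left(67 + w{\left(39 \right)}\right) \left(-8\right)^{3} = \left(67 + 39\right) \left(-8\right)^{3} = 106 \left(-512\right) = -54272$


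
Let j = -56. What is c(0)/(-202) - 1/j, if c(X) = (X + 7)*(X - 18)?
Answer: 3629/5656 ≈ 0.64162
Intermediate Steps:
c(X) = (-18 + X)*(7 + X) (c(X) = (7 + X)*(-18 + X) = (-18 + X)*(7 + X))
c(0)/(-202) - 1/j = (-126 + 0² - 11*0)/(-202) - 1/(-56) = (-126 + 0 + 0)*(-1/202) - 1*(-1/56) = -126*(-1/202) + 1/56 = 63/101 + 1/56 = 3629/5656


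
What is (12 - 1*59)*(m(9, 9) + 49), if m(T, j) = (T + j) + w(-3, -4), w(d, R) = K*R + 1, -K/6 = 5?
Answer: -8836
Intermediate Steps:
K = -30 (K = -6*5 = -30)
w(d, R) = 1 - 30*R (w(d, R) = -30*R + 1 = 1 - 30*R)
m(T, j) = 121 + T + j (m(T, j) = (T + j) + (1 - 30*(-4)) = (T + j) + (1 + 120) = (T + j) + 121 = 121 + T + j)
(12 - 1*59)*(m(9, 9) + 49) = (12 - 1*59)*((121 + 9 + 9) + 49) = (12 - 59)*(139 + 49) = -47*188 = -8836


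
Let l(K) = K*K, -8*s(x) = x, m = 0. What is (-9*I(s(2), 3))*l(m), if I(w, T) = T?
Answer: 0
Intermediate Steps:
s(x) = -x/8
l(K) = K²
(-9*I(s(2), 3))*l(m) = -9*3*0² = -27*0 = 0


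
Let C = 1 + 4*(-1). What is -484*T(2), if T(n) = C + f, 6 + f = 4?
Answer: 2420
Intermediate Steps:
f = -2 (f = -6 + 4 = -2)
C = -3 (C = 1 - 4 = -3)
T(n) = -5 (T(n) = -3 - 2 = -5)
-484*T(2) = -484*(-5) = 2420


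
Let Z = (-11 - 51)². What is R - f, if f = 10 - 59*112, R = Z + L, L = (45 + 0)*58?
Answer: 13052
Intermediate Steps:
L = 2610 (L = 45*58 = 2610)
Z = 3844 (Z = (-62)² = 3844)
R = 6454 (R = 3844 + 2610 = 6454)
f = -6598 (f = 10 - 6608 = -6598)
R - f = 6454 - 1*(-6598) = 6454 + 6598 = 13052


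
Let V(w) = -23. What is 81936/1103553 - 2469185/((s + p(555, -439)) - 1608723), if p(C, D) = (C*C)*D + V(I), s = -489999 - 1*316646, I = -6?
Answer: 1555823741209/16876803523822 ≈ 0.092187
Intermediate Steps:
s = -806645 (s = -489999 - 316646 = -806645)
p(C, D) = -23 + D*C² (p(C, D) = (C*C)*D - 23 = C²*D - 23 = D*C² - 23 = -23 + D*C²)
81936/1103553 - 2469185/((s + p(555, -439)) - 1608723) = 81936/1103553 - 2469185/((-806645 + (-23 - 439*555²)) - 1608723) = 81936*(1/1103553) - 2469185/((-806645 + (-23 - 439*308025)) - 1608723) = 9104/122617 - 2469185/((-806645 + (-23 - 135222975)) - 1608723) = 9104/122617 - 2469185/((-806645 - 135222998) - 1608723) = 9104/122617 - 2469185/(-136029643 - 1608723) = 9104/122617 - 2469185/(-137638366) = 9104/122617 - 2469185*(-1/137638366) = 9104/122617 + 2469185/137638366 = 1555823741209/16876803523822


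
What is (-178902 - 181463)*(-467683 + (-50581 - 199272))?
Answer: 258574860640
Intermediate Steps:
(-178902 - 181463)*(-467683 + (-50581 - 199272)) = -360365*(-467683 - 249853) = -360365*(-717536) = 258574860640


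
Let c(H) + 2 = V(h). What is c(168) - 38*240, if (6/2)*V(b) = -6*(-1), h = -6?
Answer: -9120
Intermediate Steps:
V(b) = 2 (V(b) = (-6*(-1))/3 = (⅓)*6 = 2)
c(H) = 0 (c(H) = -2 + 2 = 0)
c(168) - 38*240 = 0 - 38*240 = 0 - 9120 = -9120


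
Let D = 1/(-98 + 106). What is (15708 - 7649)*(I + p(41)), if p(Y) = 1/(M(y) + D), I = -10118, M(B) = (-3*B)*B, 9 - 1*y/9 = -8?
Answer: -45810935630502/561815 ≈ -8.1541e+7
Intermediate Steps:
y = 153 (y = 81 - 9*(-8) = 81 + 72 = 153)
M(B) = -3*B²
D = ⅛ (D = 1/8 = ⅛ ≈ 0.12500)
p(Y) = -8/561815 (p(Y) = 1/(-3*153² + ⅛) = 1/(-3*23409 + ⅛) = 1/(-70227 + ⅛) = 1/(-561815/8) = -8/561815)
(15708 - 7649)*(I + p(41)) = (15708 - 7649)*(-10118 - 8/561815) = 8059*(-5684444178/561815) = -45810935630502/561815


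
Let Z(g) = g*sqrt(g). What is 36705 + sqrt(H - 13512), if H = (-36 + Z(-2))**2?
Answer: 36705 + 4*sqrt(-764 + 9*I*sqrt(2)) ≈ 36706.0 + 110.57*I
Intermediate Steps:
Z(g) = g**(3/2)
H = (-36 - 2*I*sqrt(2))**2 (H = (-36 + (-2)**(3/2))**2 = (-36 - 2*I*sqrt(2))**2 ≈ 1288.0 + 203.65*I)
36705 + sqrt(H - 13512) = 36705 + sqrt((1288 + 144*I*sqrt(2)) - 13512) = 36705 + sqrt(-12224 + 144*I*sqrt(2))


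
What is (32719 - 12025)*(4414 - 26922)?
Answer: -465780552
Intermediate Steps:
(32719 - 12025)*(4414 - 26922) = 20694*(-22508) = -465780552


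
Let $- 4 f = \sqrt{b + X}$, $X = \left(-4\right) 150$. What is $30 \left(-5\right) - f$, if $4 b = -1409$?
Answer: $-150 + \frac{i \sqrt{3809}}{8} \approx -150.0 + 7.7146 i$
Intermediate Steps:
$X = -600$
$b = - \frac{1409}{4}$ ($b = \frac{1}{4} \left(-1409\right) = - \frac{1409}{4} \approx -352.25$)
$f = - \frac{i \sqrt{3809}}{8}$ ($f = - \frac{\sqrt{- \frac{1409}{4} - 600}}{4} = - \frac{\sqrt{- \frac{3809}{4}}}{4} = - \frac{\frac{1}{2} i \sqrt{3809}}{4} = - \frac{i \sqrt{3809}}{8} \approx - 7.7146 i$)
$30 \left(-5\right) - f = 30 \left(-5\right) - - \frac{i \sqrt{3809}}{8} = -150 + \frac{i \sqrt{3809}}{8}$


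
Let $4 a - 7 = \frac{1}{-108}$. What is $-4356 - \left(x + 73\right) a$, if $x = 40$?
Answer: $- \frac{1967107}{432} \approx -4553.5$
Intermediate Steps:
$a = \frac{755}{432}$ ($a = \frac{7}{4} + \frac{1}{4 \left(-108\right)} = \frac{7}{4} + \frac{1}{4} \left(- \frac{1}{108}\right) = \frac{7}{4} - \frac{1}{432} = \frac{755}{432} \approx 1.7477$)
$-4356 - \left(x + 73\right) a = -4356 - \left(40 + 73\right) \frac{755}{432} = -4356 - 113 \cdot \frac{755}{432} = -4356 - \frac{85315}{432} = - \frac{1967107}{432}$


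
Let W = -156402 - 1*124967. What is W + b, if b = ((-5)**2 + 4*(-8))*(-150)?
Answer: -280319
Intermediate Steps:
b = 1050 (b = (25 - 32)*(-150) = -7*(-150) = 1050)
W = -281369 (W = -156402 - 124967 = -281369)
W + b = -281369 + 1050 = -280319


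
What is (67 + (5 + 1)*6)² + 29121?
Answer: 39730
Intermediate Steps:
(67 + (5 + 1)*6)² + 29121 = (67 + 6*6)² + 29121 = (67 + 36)² + 29121 = 103² + 29121 = 10609 + 29121 = 39730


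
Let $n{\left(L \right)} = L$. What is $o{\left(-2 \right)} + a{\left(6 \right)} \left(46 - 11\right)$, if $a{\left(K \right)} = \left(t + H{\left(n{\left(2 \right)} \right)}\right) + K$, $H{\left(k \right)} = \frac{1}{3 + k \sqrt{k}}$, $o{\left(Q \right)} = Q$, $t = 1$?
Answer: $348 - 70 \sqrt{2} \approx 249.01$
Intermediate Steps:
$H{\left(k \right)} = \frac{1}{3 + k^{\frac{3}{2}}}$
$a{\left(K \right)} = 1 + K + \frac{1}{3 + 2 \sqrt{2}}$ ($a{\left(K \right)} = \left(1 + \frac{1}{3 + 2^{\frac{3}{2}}}\right) + K = \left(1 + \frac{1}{3 + 2 \sqrt{2}}\right) + K = 1 + K + \frac{1}{3 + 2 \sqrt{2}}$)
$o{\left(-2 \right)} + a{\left(6 \right)} \left(46 - 11\right) = -2 + \left(4 + 6 - 2 \sqrt{2}\right) \left(46 - 11\right) = -2 + \left(10 - 2 \sqrt{2}\right) \left(46 - 11\right) = -2 + \left(10 - 2 \sqrt{2}\right) 35 = -2 + \left(350 - 70 \sqrt{2}\right) = 348 - 70 \sqrt{2}$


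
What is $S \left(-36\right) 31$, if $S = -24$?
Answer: $26784$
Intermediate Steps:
$S \left(-36\right) 31 = \left(-24\right) \left(-36\right) 31 = 864 \cdot 31 = 26784$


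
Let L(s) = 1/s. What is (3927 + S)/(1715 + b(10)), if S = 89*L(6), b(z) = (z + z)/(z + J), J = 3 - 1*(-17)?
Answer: 23651/10294 ≈ 2.2976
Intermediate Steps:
J = 20 (J = 3 + 17 = 20)
b(z) = 2*z/(20 + z) (b(z) = (z + z)/(z + 20) = (2*z)/(20 + z) = 2*z/(20 + z))
S = 89/6 ≈ 14.833
(3927 + S)/(1715 + b(10)) = (3927 + 89/6)/(1715 + 2*10/(20 + 10)) = 23651/(6*(1715 + 2*10/30)) = 23651/(6*(1715 + 2*10*(1/30))) = 23651/(6*(1715 + ⅔)) = 23651/(6*(5147/3)) = (23651/6)*(3/5147) = 23651/10294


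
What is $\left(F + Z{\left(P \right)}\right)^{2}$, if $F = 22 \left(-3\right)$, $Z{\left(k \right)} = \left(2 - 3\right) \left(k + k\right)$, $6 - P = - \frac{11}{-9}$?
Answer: $\frac{462400}{81} \approx 5708.6$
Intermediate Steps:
$P = \frac{43}{9}$ ($P = 6 - - \frac{11}{-9} = 6 - \left(-11\right) \left(- \frac{1}{9}\right) = 6 - \frac{11}{9} = \frac{43}{9} \approx 4.7778$)
$Z{\left(k \right)} = - 2 k$
$F = -66$
$\left(F + Z{\left(P \right)}\right)^{2} = \left(-66 - \frac{86}{9}\right)^{2} = \left(- \frac{680}{9}\right)^{2} = \frac{462400}{81}$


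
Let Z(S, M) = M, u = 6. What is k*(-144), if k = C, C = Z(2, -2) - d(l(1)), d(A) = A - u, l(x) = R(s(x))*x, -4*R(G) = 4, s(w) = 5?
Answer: -720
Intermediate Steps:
R(G) = -1 (R(G) = -¼*4 = -1)
l(x) = -x
d(A) = -6 + A (d(A) = A - 1*6 = A - 6 = -6 + A)
C = 5 (C = -2 - (-6 - 1*1) = -2 - (-6 - 1) = -2 - 1*(-7) = -2 + 7 = 5)
k = 5
k*(-144) = 5*(-144) = -720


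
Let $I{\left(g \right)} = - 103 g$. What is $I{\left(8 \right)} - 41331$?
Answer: $-42155$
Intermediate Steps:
$I{\left(8 \right)} - 41331 = \left(-103\right) 8 - 41331 = -824 - 41331 = -42155$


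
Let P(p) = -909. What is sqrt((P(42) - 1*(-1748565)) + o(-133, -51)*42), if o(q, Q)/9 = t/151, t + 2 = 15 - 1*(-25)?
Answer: 6*sqrt(1106957595)/151 ≈ 1322.0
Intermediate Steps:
t = 38 (t = -2 + (15 - 1*(-25)) = -2 + (15 + 25) = -2 + 40 = 38)
o(q, Q) = 342/151 (o(q, Q) = 9*(38/151) = 342/151)
sqrt((P(42) - 1*(-1748565)) + o(-133, -51)*42) = sqrt((-909 - 1*(-1748565)) + (342/151)*42) = sqrt((-909 + 1748565) + 14364/151) = sqrt(1747656 + 14364/151) = sqrt(263910420/151) = 6*sqrt(1106957595)/151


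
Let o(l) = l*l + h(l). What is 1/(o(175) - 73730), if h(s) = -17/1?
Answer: -1/43122 ≈ -2.3190e-5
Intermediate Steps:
h(s) = -17 (h(s) = -17*1 = -17)
o(l) = -17 + l² (o(l) = l*l - 17 = l² - 17 = -17 + l²)
1/(o(175) - 73730) = 1/((-17 + 175²) - 73730) = 1/((-17 + 30625) - 73730) = 1/(30608 - 73730) = 1/(-43122) = -1/43122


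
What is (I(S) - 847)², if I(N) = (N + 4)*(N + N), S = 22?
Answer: 88209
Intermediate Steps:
I(N) = 2*N*(4 + N) (I(N) = (4 + N)*(2*N) = 2*N*(4 + N))
(I(S) - 847)² = (2*22*(4 + 22) - 847)² = (2*22*26 - 847)² = (1144 - 847)² = 297² = 88209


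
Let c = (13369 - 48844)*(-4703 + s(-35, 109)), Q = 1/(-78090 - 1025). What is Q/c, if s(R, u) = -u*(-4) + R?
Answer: -1/12074013096750 ≈ -8.2823e-14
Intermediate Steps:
s(R, u) = R + 4*u (s(R, u) = 4*u + R = R + 4*u)
Q = -1/79115 (Q = 1/(-79115) = -1/79115 ≈ -1.2640e-5)
c = 152613450 (c = (13369 - 48844)*(-4703 + (-35 + 4*109)) = -35475*(-4703 + (-35 + 436)) = -35475*(-4703 + 401) = -35475*(-4302) = 152613450)
Q/c = -1/79115/152613450 = -1/79115*1/152613450 = -1/12074013096750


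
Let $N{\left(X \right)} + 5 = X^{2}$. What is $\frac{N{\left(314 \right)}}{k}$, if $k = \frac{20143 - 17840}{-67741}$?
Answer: $- \frac{6678652931}{2303} \approx -2.9 \cdot 10^{6}$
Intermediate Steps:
$k = - \frac{2303}{67741}$ ($k = \left(20143 - 17840\right) \left(- \frac{1}{67741}\right) = 2303 \left(- \frac{1}{67741}\right) = - \frac{2303}{67741} \approx -0.033997$)
$N{\left(X \right)} = -5 + X^{2}$
$\frac{N{\left(314 \right)}}{k} = \frac{-5 + 314^{2}}{- \frac{2303}{67741}} = \left(-5 + 98596\right) \left(- \frac{67741}{2303}\right) = 98591 \left(- \frac{67741}{2303}\right) = - \frac{6678652931}{2303}$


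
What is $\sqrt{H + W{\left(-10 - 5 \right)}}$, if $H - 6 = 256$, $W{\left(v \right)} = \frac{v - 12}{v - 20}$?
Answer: $\frac{\sqrt{321895}}{35} \approx 16.21$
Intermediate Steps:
$W{\left(v \right)} = \frac{-12 + v}{-20 + v}$
$H = 262$ ($H = 6 + 256 = 262$)
$\sqrt{H + W{\left(-10 - 5 \right)}} = \sqrt{262 + \frac{-12 - 15}{-20 - 15}} = \sqrt{262 + \frac{1}{-35} \left(-27\right)} = \sqrt{262 - - \frac{27}{35}} = \sqrt{262 + \frac{27}{35}} = \sqrt{\frac{9197}{35}} = \frac{\sqrt{321895}}{35}$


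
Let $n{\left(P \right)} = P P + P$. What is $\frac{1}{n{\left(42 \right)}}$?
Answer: $\frac{1}{1806} \approx 0.00055371$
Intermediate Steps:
$n{\left(P \right)} = P + P^{2}$ ($n{\left(P \right)} = P^{2} + P = P + P^{2}$)
$\frac{1}{n{\left(42 \right)}} = \frac{1}{42 \left(1 + 42\right)} = \frac{1}{42 \cdot 43} = \frac{1}{1806}$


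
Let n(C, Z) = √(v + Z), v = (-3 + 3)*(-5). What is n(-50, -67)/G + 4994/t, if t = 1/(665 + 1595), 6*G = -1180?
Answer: 11286440 - 3*I*√67/590 ≈ 1.1286e+7 - 0.04162*I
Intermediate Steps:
G = -590/3 (G = (⅙)*(-1180) = -590/3 ≈ -196.67)
v = 0 (v = 0*(-5) = 0)
t = 1/2260 ≈ 0.00044248
n(C, Z) = √Z (n(C, Z) = √(0 + Z) = √Z)
n(-50, -67)/G + 4994/t = √(-67)/(-590/3) + 4994/(1/2260) = (I*√67)*(-3/590) + 4994*2260 = -3*I*√67/590 + 11286440 = 11286440 - 3*I*√67/590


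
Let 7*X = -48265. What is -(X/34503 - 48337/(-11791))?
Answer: -226638938/58117839 ≈ -3.8996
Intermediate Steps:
X = -6895 (X = (⅐)*(-48265) = -6895)
-(X/34503 - 48337/(-11791)) = -(-6895/34503 - 48337/(-11791)) = -(-6895*1/34503 - 48337*(-1/11791)) = -(-985/4929 + 48337/11791) = -1*226638938/58117839 = -226638938/58117839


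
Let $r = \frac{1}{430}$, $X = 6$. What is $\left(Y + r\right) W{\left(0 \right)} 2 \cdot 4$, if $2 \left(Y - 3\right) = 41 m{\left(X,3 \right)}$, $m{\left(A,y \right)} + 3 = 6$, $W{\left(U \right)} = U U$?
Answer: $0$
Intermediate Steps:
$W{\left(U \right)} = U^{2}$
$m{\left(A,y \right)} = 3$ ($m{\left(A,y \right)} = -3 + 6 = 3$)
$r = \frac{1}{430} \approx 0.0023256$
$Y = \frac{129}{2}$ ($Y = 3 + \frac{41 \cdot 3}{2} = 3 + \frac{1}{2} \cdot 123 = 3 + \frac{123}{2} = \frac{129}{2} \approx 64.5$)
$\left(Y + r\right) W{\left(0 \right)} 2 \cdot 4 = \left(\frac{129}{2} + \frac{1}{430}\right) 0^{2} \cdot 2 \cdot 4 = \frac{13868 \cdot 0 \cdot 2 \cdot 4}{215} = \frac{13868 \cdot 0 \cdot 4}{215} = \frac{13868}{215} \cdot 0 = 0$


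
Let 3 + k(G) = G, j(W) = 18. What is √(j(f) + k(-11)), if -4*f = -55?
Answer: 2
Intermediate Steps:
f = 55/4 (f = -¼*(-55) = 55/4 ≈ 13.750)
k(G) = -3 + G
√(j(f) + k(-11)) = √(18 + (-3 - 11)) = √(18 - 14) = √4 = 2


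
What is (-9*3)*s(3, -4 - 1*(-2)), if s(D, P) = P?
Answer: 54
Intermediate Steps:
(-9*3)*s(3, -4 - 1*(-2)) = (-9*3)*(-4 - 1*(-2)) = -27*(-4 + 2) = -27*(-2) = 54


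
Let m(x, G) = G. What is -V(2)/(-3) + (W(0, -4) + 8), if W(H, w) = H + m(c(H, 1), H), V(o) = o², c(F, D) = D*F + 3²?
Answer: 28/3 ≈ 9.3333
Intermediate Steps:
c(F, D) = 9 + D*F (c(F, D) = D*F + 9 = 9 + D*F)
W(H, w) = 2*H (W(H, w) = H + H = 2*H)
-V(2)/(-3) + (W(0, -4) + 8) = -2²/(-3) + (2*0 + 8) = -4*(-1)/3 + (0 + 8) = -1*(-4/3) + 8 = 4/3 + 8 = 28/3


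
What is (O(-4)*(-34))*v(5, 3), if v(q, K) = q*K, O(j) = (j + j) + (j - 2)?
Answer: 7140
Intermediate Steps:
O(j) = -2 + 3*j (O(j) = 2*j + (-2 + j) = -2 + 3*j)
v(q, K) = K*q
(O(-4)*(-34))*v(5, 3) = ((-2 + 3*(-4))*(-34))*(3*5) = ((-2 - 12)*(-34))*15 = -14*(-34)*15 = 476*15 = 7140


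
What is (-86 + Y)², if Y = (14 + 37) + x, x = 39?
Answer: 16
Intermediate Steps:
Y = 90 (Y = (14 + 37) + 39 = 51 + 39 = 90)
(-86 + Y)² = (-86 + 90)² = 4² = 16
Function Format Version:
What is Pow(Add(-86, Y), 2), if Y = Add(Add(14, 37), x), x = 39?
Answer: 16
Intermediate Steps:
Y = 90 (Y = Add(Add(14, 37), 39) = Add(51, 39) = 90)
Pow(Add(-86, Y), 2) = Pow(Add(-86, 90), 2) = Pow(4, 2) = 16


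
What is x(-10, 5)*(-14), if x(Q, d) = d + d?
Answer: -140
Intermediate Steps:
x(Q, d) = 2*d
x(-10, 5)*(-14) = (2*5)*(-14) = 10*(-14) = -140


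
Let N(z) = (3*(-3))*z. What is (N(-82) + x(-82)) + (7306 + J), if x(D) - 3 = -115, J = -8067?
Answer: -135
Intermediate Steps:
x(D) = -112 (x(D) = 3 - 115 = -112)
N(z) = -9*z
(N(-82) + x(-82)) + (7306 + J) = (-9*(-82) - 112) + (7306 - 8067) = (738 - 112) - 761 = 626 - 761 = -135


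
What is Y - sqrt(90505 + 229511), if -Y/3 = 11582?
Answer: -34746 - 4*sqrt(20001) ≈ -35312.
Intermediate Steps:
Y = -34746 (Y = -3*11582 = -34746)
Y - sqrt(90505 + 229511) = -34746 - sqrt(90505 + 229511) = -34746 - sqrt(320016) = -34746 - 4*sqrt(20001)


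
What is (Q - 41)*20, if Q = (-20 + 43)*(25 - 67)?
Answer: -20140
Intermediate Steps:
Q = -966 (Q = 23*(-42) = -966)
(Q - 41)*20 = (-966 - 41)*20 = -1007*20 = -20140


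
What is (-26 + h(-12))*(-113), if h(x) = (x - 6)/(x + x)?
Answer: 11413/4 ≈ 2853.3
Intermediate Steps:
h(x) = (-6 + x)/(2*x) (h(x) = (-6 + x)/((2*x)) = (-6 + x)*(1/(2*x)) = (-6 + x)/(2*x))
(-26 + h(-12))*(-113) = (-26 + (½)*(-6 - 12)/(-12))*(-113) = (-26 + (½)*(-1/12)*(-18))*(-113) = (-26 + ¾)*(-113) = -101/4*(-113) = 11413/4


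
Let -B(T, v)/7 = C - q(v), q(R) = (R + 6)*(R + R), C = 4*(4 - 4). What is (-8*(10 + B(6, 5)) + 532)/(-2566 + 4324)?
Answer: -2854/879 ≈ -3.2469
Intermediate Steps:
C = 0 (C = 4*0 = 0)
q(R) = 2*R*(6 + R) (q(R) = (6 + R)*(2*R) = 2*R*(6 + R))
B(T, v) = 14*v*(6 + v) (B(T, v) = -7*(0 - 2*v*(6 + v)) = -(-14)*v*(6 + v) = 14*v*(6 + v))
(-8*(10 + B(6, 5)) + 532)/(-2566 + 4324) = (-8*(10 + 14*5*(6 + 5)) + 532)/(-2566 + 4324) = (-8*(10 + 14*5*11) + 532)/1758 = (-8*(10 + 770) + 532)*(1/1758) = (-8*780 + 532)*(1/1758) = (-6240 + 532)*(1/1758) = -5708*1/1758 = -2854/879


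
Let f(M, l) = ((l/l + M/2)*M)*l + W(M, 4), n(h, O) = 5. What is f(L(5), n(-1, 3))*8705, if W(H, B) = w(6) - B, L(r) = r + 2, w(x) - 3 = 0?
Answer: 2724665/2 ≈ 1.3623e+6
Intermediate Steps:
w(x) = 3 (w(x) = 3 + 0 = 3)
L(r) = 2 + r
W(H, B) = 3 - B
f(M, l) = -1 + M*l*(1 + M/2) (f(M, l) = ((l/l + M/2)*M)*l + (3 - 1*4) = ((1 + M*(½))*M)*l + (3 - 4) = ((1 + M/2)*M)*l - 1 = (M*(1 + M/2))*l - 1 = M*l*(1 + M/2) - 1 = -1 + M*l*(1 + M/2))
f(L(5), n(-1, 3))*8705 = (-1 + (2 + 5)*5 + (½)*5*(2 + 5)²)*8705 = (-1 + 7*5 + (½)*5*7²)*8705 = (-1 + 35 + (½)*5*49)*8705 = (-1 + 35 + 245/2)*8705 = (313/2)*8705 = 2724665/2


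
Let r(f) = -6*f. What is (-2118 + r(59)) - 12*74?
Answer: -3360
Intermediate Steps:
(-2118 + r(59)) - 12*74 = (-2118 - 6*59) - 12*74 = (-2118 - 354) - 888 = -2472 - 888 = -3360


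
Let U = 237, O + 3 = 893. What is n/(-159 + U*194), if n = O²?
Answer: 792100/45819 ≈ 17.288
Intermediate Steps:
O = 890 (O = -3 + 893 = 890)
n = 792100 (n = 890² = 792100)
n/(-159 + U*194) = 792100/(-159 + 237*194) = 792100/(-159 + 45978) = 792100/45819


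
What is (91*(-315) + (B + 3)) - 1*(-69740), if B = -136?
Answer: 40942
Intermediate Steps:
(91*(-315) + (B + 3)) - 1*(-69740) = (91*(-315) + (-136 + 3)) - 1*(-69740) = (-28665 - 133) + 69740 = -28798 + 69740 = 40942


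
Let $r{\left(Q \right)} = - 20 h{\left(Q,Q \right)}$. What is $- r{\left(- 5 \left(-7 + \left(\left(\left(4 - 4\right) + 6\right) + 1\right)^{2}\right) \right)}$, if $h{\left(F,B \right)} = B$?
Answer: $-4200$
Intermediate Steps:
$r{\left(Q \right)} = - 20 Q$
$- r{\left(- 5 \left(-7 + \left(\left(\left(4 - 4\right) + 6\right) + 1\right)^{2}\right) \right)} = - \left(-20\right) \left(- 5 \left(-7 + \left(\left(\left(4 - 4\right) + 6\right) + 1\right)^{2}\right)\right) = - \left(-20\right) \left(- 5 \left(-7 + \left(\left(0 + 6\right) + 1\right)^{2}\right)\right) = - \left(-20\right) \left(- 5 \left(-7 + \left(6 + 1\right)^{2}\right)\right) = - \left(-20\right) \left(- 5 \left(-7 + 7^{2}\right)\right) = - \left(-20\right) \left(- 5 \left(-7 + 49\right)\right) = - \left(-20\right) \left(\left(-5\right) 42\right) = - \left(-20\right) \left(-210\right) = \left(-1\right) 4200 = -4200$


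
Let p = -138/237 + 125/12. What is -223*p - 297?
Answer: -2360585/948 ≈ -2490.1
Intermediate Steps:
p = 9323/948 (p = -138*1/237 + 125*(1/12) = -46/79 + 125/12 = 9323/948 ≈ 9.8344)
-223*p - 297 = -223*9323/948 - 297 = -2079029/948 - 297 = -2360585/948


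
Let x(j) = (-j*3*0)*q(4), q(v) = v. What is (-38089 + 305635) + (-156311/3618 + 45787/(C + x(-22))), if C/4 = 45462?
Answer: 437804048591/1636632 ≈ 2.6750e+5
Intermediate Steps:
C = 181848 (C = 4*45462 = 181848)
x(j) = 0 (x(j) = -j*3*0*4 = -3*j*0*4 = -1*0*4 = 0*4 = 0)
(-38089 + 305635) + (-156311/3618 + 45787/(C + x(-22))) = (-38089 + 305635) + (-156311/3618 + 45787/(181848 + 0)) = 267546 + (-156311*1/3618 + 45787/181848) = 267546 + (-2333/54 + 45787*(1/181848)) = 267546 + (-2333/54 + 45787/181848) = 267546 - 70296481/1636632 = 437804048591/1636632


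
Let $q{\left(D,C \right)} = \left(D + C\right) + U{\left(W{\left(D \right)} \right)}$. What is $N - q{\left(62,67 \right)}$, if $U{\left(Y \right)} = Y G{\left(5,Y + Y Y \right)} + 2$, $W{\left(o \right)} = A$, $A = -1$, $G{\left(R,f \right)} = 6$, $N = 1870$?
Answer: $1745$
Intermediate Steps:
$W{\left(o \right)} = -1$
$U{\left(Y \right)} = 2 + 6 Y$ ($U{\left(Y \right)} = Y 6 + 2 = 6 Y + 2 = 2 + 6 Y$)
$q{\left(D,C \right)} = -4 + C + D$ ($q{\left(D,C \right)} = \left(D + C\right) + \left(2 + 6 \left(-1\right)\right) = \left(C + D\right) + \left(2 - 6\right) = \left(C + D\right) - 4 = -4 + C + D$)
$N - q{\left(62,67 \right)} = 1870 - \left(-4 + 67 + 62\right) = 1870 - 125 = 1745$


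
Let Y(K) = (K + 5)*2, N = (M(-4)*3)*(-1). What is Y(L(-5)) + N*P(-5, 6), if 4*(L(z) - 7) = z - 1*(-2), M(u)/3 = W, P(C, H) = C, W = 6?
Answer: 585/2 ≈ 292.50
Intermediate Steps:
M(u) = 18 (M(u) = 3*6 = 18)
L(z) = 15/2 + z/4 (L(z) = 7 + (z - 1*(-2))/4 = 7 + (z + 2)/4 = 7 + (2 + z)/4 = 7 + (½ + z/4) = 15/2 + z/4)
N = -54 (N = (18*3)*(-1) = 54*(-1) = -54)
Y(K) = 10 + 2*K (Y(K) = (5 + K)*2 = 10 + 2*K)
Y(L(-5)) + N*P(-5, 6) = (10 + 2*(15/2 + (¼)*(-5))) - 54*(-5) = (10 + 2*(15/2 - 5/4)) + 270 = (10 + 2*(25/4)) + 270 = (10 + 25/2) + 270 = 45/2 + 270 = 585/2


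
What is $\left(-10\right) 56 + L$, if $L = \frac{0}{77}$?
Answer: $-560$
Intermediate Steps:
$L = 0$ ($L = 0 \cdot \frac{1}{77} = 0$)
$\left(-10\right) 56 + L = \left(-10\right) 56 + 0 = -560 + 0 = -560$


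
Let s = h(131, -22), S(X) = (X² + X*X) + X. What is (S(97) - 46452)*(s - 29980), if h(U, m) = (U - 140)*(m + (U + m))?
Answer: 847120731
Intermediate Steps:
h(U, m) = (-140 + U)*(U + 2*m)
S(X) = X + 2*X² (S(X) = (X² + X²) + X = 2*X² + X = X + 2*X²)
s = -783 (s = 131² - 280*(-22) - 140*131 + 2*131*(-22) = 17161 + 6160 - 18340 - 5764 = -783)
(S(97) - 46452)*(s - 29980) = (97*(1 + 2*97) - 46452)*(-783 - 29980) = (97*(1 + 194) - 46452)*(-30763) = (97*195 - 46452)*(-30763) = (18915 - 46452)*(-30763) = -27537*(-30763) = 847120731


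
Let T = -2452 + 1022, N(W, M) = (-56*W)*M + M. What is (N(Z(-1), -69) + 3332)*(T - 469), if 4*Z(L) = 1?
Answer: -8030871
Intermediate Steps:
Z(L) = ¼ (Z(L) = (¼)*1 = ¼)
N(W, M) = M - 56*M*W (N(W, M) = -56*M*W + M = M - 56*M*W)
T = -1430
(N(Z(-1), -69) + 3332)*(T - 469) = (-69*(1 - 56*¼) + 3332)*(-1430 - 469) = (-69*(1 - 14) + 3332)*(-1899) = (-69*(-13) + 3332)*(-1899) = (897 + 3332)*(-1899) = 4229*(-1899) = -8030871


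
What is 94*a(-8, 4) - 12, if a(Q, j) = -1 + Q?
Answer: -858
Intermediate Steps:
94*a(-8, 4) - 12 = 94*(-1 - 8) - 12 = 94*(-9) - 12 = -846 - 12 = -858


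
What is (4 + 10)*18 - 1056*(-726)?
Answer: 766908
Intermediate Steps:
(4 + 10)*18 - 1056*(-726) = 14*18 + 766656 = 252 + 766656 = 766908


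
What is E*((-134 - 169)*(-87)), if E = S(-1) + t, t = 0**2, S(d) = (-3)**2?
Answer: 237249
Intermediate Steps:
S(d) = 9
t = 0
E = 9 (E = 9 + 0 = 9)
E*((-134 - 169)*(-87)) = 9*((-134 - 169)*(-87)) = 9*(-303*(-87)) = 9*26361 = 237249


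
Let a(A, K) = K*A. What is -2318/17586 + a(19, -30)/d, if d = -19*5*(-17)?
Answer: -72461/149481 ≈ -0.48475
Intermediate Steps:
a(A, K) = A*K
d = 1615 (d = -95*(-17) = 1615)
-2318/17586 + a(19, -30)/d = -2318/17586 + (19*(-30))/1615 = -2318*1/17586 - 570*1/1615 = -1159/8793 - 6/17 = -72461/149481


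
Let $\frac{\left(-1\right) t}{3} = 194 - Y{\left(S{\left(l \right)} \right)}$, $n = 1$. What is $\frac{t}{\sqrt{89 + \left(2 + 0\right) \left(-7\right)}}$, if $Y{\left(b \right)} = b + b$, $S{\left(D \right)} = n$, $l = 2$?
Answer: $- \frac{192 \sqrt{3}}{5} \approx -66.511$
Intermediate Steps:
$S{\left(D \right)} = 1$
$Y{\left(b \right)} = 2 b$
$t = -576$ ($t = - 3 \left(194 - 2 \cdot 1\right) = - 3 \left(194 - 2\right) = \left(-3\right) 192 = -576$)
$\frac{t}{\sqrt{89 + \left(2 + 0\right) \left(-7\right)}} = - \frac{576}{\sqrt{89 + \left(2 + 0\right) \left(-7\right)}} = - \frac{576}{\sqrt{89 + 2 \left(-7\right)}} = - \frac{576}{\sqrt{89 - 14}} = - \frac{576}{\sqrt{75}} = - \frac{576}{5 \sqrt{3}} = - 576 \frac{\sqrt{3}}{15} = - \frac{192 \sqrt{3}}{5}$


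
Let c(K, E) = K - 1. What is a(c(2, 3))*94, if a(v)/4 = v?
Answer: 376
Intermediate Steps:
c(K, E) = -1 + K
a(v) = 4*v
a(c(2, 3))*94 = (4*(-1 + 2))*94 = (4*1)*94 = 4*94 = 376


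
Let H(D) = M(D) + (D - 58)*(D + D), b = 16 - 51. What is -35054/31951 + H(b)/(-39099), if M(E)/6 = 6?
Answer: -526575864/416417383 ≈ -1.2645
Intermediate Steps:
M(E) = 36 (M(E) = 6*6 = 36)
b = -35
H(D) = 36 + 2*D*(-58 + D) (H(D) = 36 + (D - 58)*(D + D) = 36 + (-58 + D)*(2*D) = 36 + 2*D*(-58 + D))
-35054/31951 + H(b)/(-39099) = -35054/31951 + (36 - 116*(-35) + 2*(-35)²)/(-39099) = -35054*1/31951 + (36 + 4060 + 2*1225)*(-1/39099) = -35054/31951 + (36 + 4060 + 2450)*(-1/39099) = -35054/31951 + 6546*(-1/39099) = -35054/31951 - 2182/13033 = -526575864/416417383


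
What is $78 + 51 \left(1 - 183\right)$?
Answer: $-9204$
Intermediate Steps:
$78 + 51 \left(1 - 183\right) = 78 + 51 \left(-182\right) = 78 - 9282 = -9204$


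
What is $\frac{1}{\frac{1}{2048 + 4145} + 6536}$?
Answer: $\frac{6193}{40477449} \approx 0.000153$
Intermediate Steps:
$\frac{1}{\frac{1}{2048 + 4145} + 6536} = \frac{1}{\frac{1}{6193} + 6536} = \frac{1}{\frac{40477449}{6193}} = \frac{6193}{40477449}$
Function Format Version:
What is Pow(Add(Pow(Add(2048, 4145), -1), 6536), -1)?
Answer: Rational(6193, 40477449) ≈ 0.00015300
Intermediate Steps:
Pow(Add(Pow(Add(2048, 4145), -1), 6536), -1) = Pow(Add(Pow(6193, -1), 6536), -1) = Pow(Add(Rational(1, 6193), 6536), -1) = Pow(Rational(40477449, 6193), -1) = Rational(6193, 40477449)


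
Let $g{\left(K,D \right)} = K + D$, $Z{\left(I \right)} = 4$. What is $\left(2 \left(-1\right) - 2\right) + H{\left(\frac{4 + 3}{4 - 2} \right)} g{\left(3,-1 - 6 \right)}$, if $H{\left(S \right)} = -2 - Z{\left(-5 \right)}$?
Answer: $20$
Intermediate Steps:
$H{\left(S \right)} = -6$ ($H{\left(S \right)} = -2 - 4 = -6$)
$g{\left(K,D \right)} = D + K$
$\left(2 \left(-1\right) - 2\right) + H{\left(\frac{4 + 3}{4 - 2} \right)} g{\left(3,-1 - 6 \right)} = \left(2 \left(-1\right) - 2\right) - 6 \left(\left(-1 - 6\right) + 3\right) = \left(-2 - 2\right) - 6 \left(-7 + 3\right) = -4 - -24 = -4 + 24 = 20$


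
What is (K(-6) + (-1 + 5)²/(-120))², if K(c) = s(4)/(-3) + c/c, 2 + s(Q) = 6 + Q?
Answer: 81/25 ≈ 3.2400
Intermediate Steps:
s(Q) = 4 + Q (s(Q) = -2 + (6 + Q) = 4 + Q)
K(c) = -5/3 (K(c) = (4 + 4)/(-3) + c/c = 8*(-⅓) + 1 = -8/3 + 1 = -5/3)
(K(-6) + (-1 + 5)²/(-120))² = (-5/3 + (-1 + 5)²/(-120))² = (-5/3 + 4²*(-1/120))² = (-5/3 + 16*(-1/120))² = (-5/3 - 2/15)² = (-9/5)² = 81/25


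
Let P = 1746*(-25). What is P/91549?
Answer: -43650/91549 ≈ -0.47679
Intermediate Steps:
P = -43650
P/91549 = -43650/91549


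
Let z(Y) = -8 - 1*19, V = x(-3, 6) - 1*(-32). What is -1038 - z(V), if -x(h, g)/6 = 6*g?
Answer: -1011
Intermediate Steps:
x(h, g) = -36*g
V = -184 (V = -36*6 - 1*(-32) = -216 + 32 = -184)
z(Y) = -27 (z(Y) = -8 - 19 = -27)
-1038 - z(V) = -1038 - 1*(-27) = -1038 + 27 = -1011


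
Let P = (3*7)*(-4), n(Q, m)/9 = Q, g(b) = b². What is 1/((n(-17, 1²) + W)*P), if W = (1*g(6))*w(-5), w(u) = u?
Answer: 1/27972 ≈ 3.5750e-5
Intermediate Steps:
n(Q, m) = 9*Q
P = -84 (P = 21*(-4) = -84)
W = -180 (W = (1*6²)*(-5) = (1*36)*(-5) = 36*(-5) = -180)
1/((n(-17, 1²) + W)*P) = 1/((9*(-17) - 180)*(-84)) = 1/((-153 - 180)*(-84)) = 1/(-333*(-84)) = 1/27972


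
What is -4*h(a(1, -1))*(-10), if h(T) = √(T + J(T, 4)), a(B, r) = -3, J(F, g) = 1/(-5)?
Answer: 32*I*√5 ≈ 71.554*I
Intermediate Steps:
J(F, g) = -⅕
h(T) = √(-⅕ + T) (h(T) = √(T - ⅕) = √(-⅕ + T))
-4*h(a(1, -1))*(-10) = -4*√(-5 + 25*(-3))/5*(-10) = -4*√(-5 - 75)/5*(-10) = -4*√(-80)/5*(-10) = -4*4*I*√5/5*(-10) = -16*I*√5/5*(-10) = 32*I*√5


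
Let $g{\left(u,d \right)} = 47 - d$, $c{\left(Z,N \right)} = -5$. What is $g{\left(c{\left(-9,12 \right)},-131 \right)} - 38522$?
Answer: $-38344$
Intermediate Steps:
$g{\left(c{\left(-9,12 \right)},-131 \right)} - 38522 = \left(47 - -131\right) - 38522 = \left(47 + 131\right) - 38522 = 178 - 38522 = -38344$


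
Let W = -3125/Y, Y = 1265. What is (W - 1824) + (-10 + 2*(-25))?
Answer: -477277/253 ≈ -1886.5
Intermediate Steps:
W = -625/253 (W = -3125/1265 = -3125*1/1265 = -625/253 ≈ -2.4704)
(W - 1824) + (-10 + 2*(-25)) = (-625/253 - 1824) + (-10 + 2*(-25)) = -462097/253 + (-10 - 50) = -462097/253 - 60 = -477277/253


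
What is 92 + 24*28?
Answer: 764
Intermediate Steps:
92 + 24*28 = 92 + 672 = 764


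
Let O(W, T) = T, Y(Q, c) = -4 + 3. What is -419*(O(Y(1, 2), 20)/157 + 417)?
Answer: -27439891/157 ≈ -1.7478e+5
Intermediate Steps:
Y(Q, c) = -1
-419*(O(Y(1, 2), 20)/157 + 417) = -419*(20/157 + 417) = -419*65489/157 = -27439891/157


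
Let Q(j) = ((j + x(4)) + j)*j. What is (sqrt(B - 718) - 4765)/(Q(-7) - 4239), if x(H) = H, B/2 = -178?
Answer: 4765/4169 - I*sqrt(1074)/4169 ≈ 1.143 - 0.0078609*I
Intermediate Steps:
B = -356 (B = 2*(-178) = -356)
Q(j) = j*(4 + 2*j) (Q(j) = ((j + 4) + j)*j = ((4 + j) + j)*j = (4 + 2*j)*j = j*(4 + 2*j))
(sqrt(B - 718) - 4765)/(Q(-7) - 4239) = (sqrt(-356 - 718) - 4765)/(2*(-7)*(2 - 7) - 4239) = (sqrt(-1074) - 4765)/(2*(-7)*(-5) - 4239) = (I*sqrt(1074) - 4765)/(70 - 4239) = (-4765 + I*sqrt(1074))/(-4169) = (-4765 + I*sqrt(1074))*(-1/4169) = 4765/4169 - I*sqrt(1074)/4169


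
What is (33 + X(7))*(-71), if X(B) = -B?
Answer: -1846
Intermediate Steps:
(33 + X(7))*(-71) = (33 - 1*7)*(-71) = (33 - 7)*(-71) = 26*(-71) = -1846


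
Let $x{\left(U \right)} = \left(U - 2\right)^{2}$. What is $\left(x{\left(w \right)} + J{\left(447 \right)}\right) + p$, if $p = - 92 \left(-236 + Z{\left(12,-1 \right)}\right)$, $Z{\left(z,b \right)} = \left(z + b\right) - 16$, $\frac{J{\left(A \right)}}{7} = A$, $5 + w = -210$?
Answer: $72390$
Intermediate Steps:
$w = -215$ ($w = -5 - 210 = -215$)
$J{\left(A \right)} = 7 A$
$Z{\left(z,b \right)} = -16 + b + z$ ($Z{\left(z,b \right)} = \left(b + z\right) - 16 = -16 + b + z$)
$x{\left(U \right)} = \left(-2 + U\right)^{2}$
$p = 22172$ ($p = - 92 \left(-236 - 5\right) = \left(-92\right) \left(-241\right) = 22172$)
$\left(x{\left(w \right)} + J{\left(447 \right)}\right) + p = \left(\left(-2 - 215\right)^{2} + 7 \cdot 447\right) + 22172 = \left(\left(-217\right)^{2} + 3129\right) + 22172 = \left(47089 + 3129\right) + 22172 = 50218 + 22172 = 72390$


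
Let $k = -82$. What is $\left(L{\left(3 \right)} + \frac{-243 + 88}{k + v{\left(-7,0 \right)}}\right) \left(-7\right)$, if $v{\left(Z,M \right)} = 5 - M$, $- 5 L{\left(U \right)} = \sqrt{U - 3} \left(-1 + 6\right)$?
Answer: $- \frac{155}{11} \approx -14.091$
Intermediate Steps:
$L{\left(U \right)} = - \sqrt{-3 + U}$ ($L{\left(U \right)} = - \frac{\sqrt{U - 3} \left(-1 + 6\right)}{5} = - \frac{\sqrt{-3 + U} 5}{5} = - \frac{5 \sqrt{-3 + U}}{5} = - \sqrt{-3 + U}$)
$\left(L{\left(3 \right)} + \frac{-243 + 88}{k + v{\left(-7,0 \right)}}\right) \left(-7\right) = \left(- \sqrt{-3 + 3} + \frac{-243 + 88}{-82 + \left(5 - 0\right)}\right) \left(-7\right) = \left(- \sqrt{0} - \frac{155}{-82 + \left(5 + 0\right)}\right) \left(-7\right) = \left(\left(-1\right) 0 - \frac{155}{-82 + 5}\right) \left(-7\right) = \left(0 - \frac{155}{-77}\right) \left(-7\right) = \left(0 - - \frac{155}{77}\right) \left(-7\right) = \left(0 + \frac{155}{77}\right) \left(-7\right) = \frac{155}{77} \left(-7\right) = - \frac{155}{11}$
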